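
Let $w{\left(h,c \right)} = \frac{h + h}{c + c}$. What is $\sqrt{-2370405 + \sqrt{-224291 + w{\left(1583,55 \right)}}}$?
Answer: $\frac{\sqrt{-7170475125 + 55 i \sqrt{678393210}}}{55} \approx 0.15379 + 1539.6 i$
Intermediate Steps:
$w{\left(h,c \right)} = \frac{h}{c}$ ($w{\left(h,c \right)} = \frac{2 h}{2 c} = 2 h \frac{1}{2 c} = \frac{h}{c}$)
$\sqrt{-2370405 + \sqrt{-224291 + w{\left(1583,55 \right)}}} = \sqrt{-2370405 + \sqrt{-224291 + \frac{1583}{55}}} = \sqrt{-2370405 + \sqrt{- \frac{12334422}{55}}} = \sqrt{-2370405 + \frac{i \sqrt{678393210}}{55}}$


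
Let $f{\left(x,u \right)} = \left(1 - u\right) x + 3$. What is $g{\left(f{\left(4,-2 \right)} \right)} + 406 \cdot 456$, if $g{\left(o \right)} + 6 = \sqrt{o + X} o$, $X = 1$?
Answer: $185190$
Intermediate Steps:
$f{\left(x,u \right)} = 3 + x \left(1 - u\right)$ ($f{\left(x,u \right)} = x \left(1 - u\right) + 3 = 3 + x \left(1 - u\right)$)
$g{\left(o \right)} = -6 + o \sqrt{1 + o}$ ($g{\left(o \right)} = -6 + \sqrt{o + 1} o = -6 + \sqrt{1 + o} o = -6 + o \sqrt{1 + o}$)
$g{\left(f{\left(4,-2 \right)} \right)} + 406 \cdot 456 = \left(-6 + \left(3 + 4 - \left(-2\right) 4\right) \sqrt{1 + \left(3 + 4 - \left(-2\right) 4\right)}\right) + 406 \cdot 456 = \left(-6 + \left(3 + 4 + 8\right) \sqrt{1 + \left(3 + 4 + 8\right)}\right) + 185136 = \left(-6 + 15 \sqrt{1 + 15}\right) + 185136 = \left(-6 + 15 \sqrt{16}\right) + 185136 = \left(-6 + 15 \cdot 4\right) + 185136 = \left(-6 + 60\right) + 185136 = 54 + 185136 = 185190$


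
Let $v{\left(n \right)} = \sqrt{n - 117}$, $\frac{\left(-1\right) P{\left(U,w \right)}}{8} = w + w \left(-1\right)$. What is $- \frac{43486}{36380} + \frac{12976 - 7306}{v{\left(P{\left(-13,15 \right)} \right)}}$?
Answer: $- \frac{1279}{1070} - \frac{1890 i \sqrt{13}}{13} \approx -1.1953 - 524.19 i$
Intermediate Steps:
$P{\left(U,w \right)} = 0$ ($P{\left(U,w \right)} = - 8 \left(w + w \left(-1\right)\right) = - 8 \left(w - w\right) = \left(-8\right) 0 = 0$)
$v{\left(n \right)} = \sqrt{-117 + n}$
$- \frac{43486}{36380} + \frac{12976 - 7306}{v{\left(P{\left(-13,15 \right)} \right)}} = - \frac{43486}{36380} + \frac{12976 - 7306}{\sqrt{-117 + 0}} = \left(-43486\right) \frac{1}{36380} + \frac{12976 - 7306}{\sqrt{-117}} = - \frac{1279}{1070} + \frac{5670}{3 i \sqrt{13}} = - \frac{1279}{1070} + 5670 \left(- \frac{i \sqrt{13}}{39}\right) = - \frac{1279}{1070} - \frac{1890 i \sqrt{13}}{13}$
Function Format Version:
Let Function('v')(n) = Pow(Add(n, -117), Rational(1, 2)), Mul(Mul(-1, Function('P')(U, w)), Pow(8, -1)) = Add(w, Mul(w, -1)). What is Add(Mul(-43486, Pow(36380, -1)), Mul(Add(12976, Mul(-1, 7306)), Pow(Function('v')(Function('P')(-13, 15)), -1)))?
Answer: Add(Rational(-1279, 1070), Mul(Rational(-1890, 13), I, Pow(13, Rational(1, 2)))) ≈ Add(-1.1953, Mul(-524.19, I))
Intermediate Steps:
Function('P')(U, w) = 0 (Function('P')(U, w) = Mul(-8, Add(w, Mul(w, -1))) = Mul(-8, Add(w, Mul(-1, w))) = Mul(-8, 0) = 0)
Function('v')(n) = Pow(Add(-117, n), Rational(1, 2))
Add(Mul(-43486, Pow(36380, -1)), Mul(Add(12976, Mul(-1, 7306)), Pow(Function('v')(Function('P')(-13, 15)), -1))) = Add(Mul(-43486, Pow(36380, -1)), Mul(Add(12976, Mul(-1, 7306)), Pow(Pow(Add(-117, 0), Rational(1, 2)), -1))) = Add(Mul(-43486, Rational(1, 36380)), Mul(Add(12976, -7306), Pow(Pow(-117, Rational(1, 2)), -1))) = Add(Rational(-1279, 1070), Mul(5670, Pow(Mul(3, I, Pow(13, Rational(1, 2))), -1))) = Add(Rational(-1279, 1070), Mul(5670, Mul(Rational(-1, 39), I, Pow(13, Rational(1, 2))))) = Add(Rational(-1279, 1070), Mul(Rational(-1890, 13), I, Pow(13, Rational(1, 2))))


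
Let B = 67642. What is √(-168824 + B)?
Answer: I*√101182 ≈ 318.09*I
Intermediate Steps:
√(-168824 + B) = √(-168824 + 67642) = √(-101182) = I*√101182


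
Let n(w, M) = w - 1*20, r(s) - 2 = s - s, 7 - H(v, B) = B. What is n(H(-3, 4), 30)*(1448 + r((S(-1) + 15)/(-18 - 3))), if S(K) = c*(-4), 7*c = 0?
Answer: -24650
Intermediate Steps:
c = 0 (c = (⅐)*0 = 0)
H(v, B) = 7 - B
S(K) = 0 (S(K) = 0*(-4) = 0)
r(s) = 2 (r(s) = 2 + (s - s) = 2 + 0 = 2)
n(w, M) = -20 + w (n(w, M) = w - 20 = -20 + w)
n(H(-3, 4), 30)*(1448 + r((S(-1) + 15)/(-18 - 3))) = (-20 + (7 - 1*4))*(1448 + 2) = (-20 + (7 - 4))*1450 = (-20 + 3)*1450 = -17*1450 = -24650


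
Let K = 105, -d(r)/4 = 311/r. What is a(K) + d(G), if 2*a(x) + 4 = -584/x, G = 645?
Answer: -10098/1505 ≈ -6.7096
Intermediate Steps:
d(r) = -1244/r
a(x) = -2 - 292/x (a(x) = -2 + (-584/x)/2 = -2 - 292/x)
a(K) + d(G) = (-2 - 292/105) - 1244/645 = -502/105 - 1244/645 = -10098/1505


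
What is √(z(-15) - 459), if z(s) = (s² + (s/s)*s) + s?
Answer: 2*I*√66 ≈ 16.248*I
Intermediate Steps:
z(s) = s² + 2*s (z(s) = (s² + 1*s) + s = (s² + s) + s = (s + s²) + s = s² + 2*s)
√(z(-15) - 459) = √(-15*(2 - 15) - 459) = √(-15*(-13) - 459) = √(195 - 459) = √(-264) = 2*I*√66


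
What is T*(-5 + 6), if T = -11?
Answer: -11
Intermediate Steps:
T*(-5 + 6) = -11*(-5 + 6) = -11*1 = -11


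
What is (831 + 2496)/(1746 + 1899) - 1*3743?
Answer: -4546636/1215 ≈ -3742.1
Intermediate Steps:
(831 + 2496)/(1746 + 1899) - 1*3743 = 3327/3645 - 3743 = 3327*(1/3645) - 3743 = 1109/1215 - 3743 = -4546636/1215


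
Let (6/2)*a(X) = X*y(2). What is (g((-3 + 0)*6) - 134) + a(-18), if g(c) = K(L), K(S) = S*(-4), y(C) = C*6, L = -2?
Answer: -198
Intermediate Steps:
y(C) = 6*C
K(S) = -4*S
a(X) = 4*X (a(X) = (X*(6*2))/3 = (X*12)/3 = (12*X)/3 = 4*X)
g(c) = 8 (g(c) = -4*(-2) = 8)
(g((-3 + 0)*6) - 134) + a(-18) = (8 - 134) + 4*(-18) = -126 - 72 = -198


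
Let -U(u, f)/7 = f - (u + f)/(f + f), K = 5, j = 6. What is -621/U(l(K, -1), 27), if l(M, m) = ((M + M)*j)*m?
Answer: 11178/3479 ≈ 3.2130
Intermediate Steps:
l(M, m) = 12*M*m (l(M, m) = ((M + M)*6)*m = ((2*M)*6)*m = (12*M)*m = 12*M*m)
U(u, f) = -7*f + 7*(f + u)/(2*f) (U(u, f) = -7*(f - (u + f)/(f + f)) = -7*(f - (f + u)/(2*f)) = -7*f + 7*(f + u)/(2*f))
-621/U(l(K, -1), 27) = -621/(7/2 - 7*27 + (7/2)*(12*5*(-1))/27) = -621/(7/2 - 189 + (7/2)*(-60)*(1/27)) = -621/(7/2 - 189 - 70/9) = -621/(-3479/18) = -621*(-18/3479) = 11178/3479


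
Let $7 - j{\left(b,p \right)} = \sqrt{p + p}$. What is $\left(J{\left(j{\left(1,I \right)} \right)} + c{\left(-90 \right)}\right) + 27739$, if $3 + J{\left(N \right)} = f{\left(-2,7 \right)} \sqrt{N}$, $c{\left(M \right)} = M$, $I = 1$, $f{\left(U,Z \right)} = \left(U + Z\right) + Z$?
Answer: $27646 + 12 \sqrt{7 - \sqrt{2}} \approx 27674.0$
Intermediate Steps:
$f{\left(U,Z \right)} = U + 2 Z$
$j{\left(b,p \right)} = 7 - \sqrt{2} \sqrt{p}$ ($j{\left(b,p \right)} = 7 - \sqrt{p + p} = 7 - \sqrt{2 p} = 7 - \sqrt{2} \sqrt{p}$)
$J{\left(N \right)} = -3 + 12 \sqrt{N}$ ($J{\left(N \right)} = -3 + \left(-2 + 2 \cdot 7\right) \sqrt{N} = -3 + \left(-2 + 14\right) \sqrt{N} = -3 + 12 \sqrt{N}$)
$\left(J{\left(j{\left(1,I \right)} \right)} + c{\left(-90 \right)}\right) + 27739 = \left(\left(-3 + 12 \sqrt{7 - \sqrt{2} \sqrt{1}}\right) - 90\right) + 27739 = \left(\left(-3 + 12 \sqrt{7 - \sqrt{2} \cdot 1}\right) - 90\right) + 27739 = \left(\left(-3 + 12 \sqrt{7 - \sqrt{2}}\right) - 90\right) + 27739 = \left(-93 + 12 \sqrt{7 - \sqrt{2}}\right) + 27739 = 27646 + 12 \sqrt{7 - \sqrt{2}}$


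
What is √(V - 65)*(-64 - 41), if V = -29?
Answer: -105*I*√94 ≈ -1018.0*I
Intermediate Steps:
√(V - 65)*(-64 - 41) = √(-29 - 65)*(-64 - 41) = √(-94)*(-105) = (I*√94)*(-105) = -105*I*√94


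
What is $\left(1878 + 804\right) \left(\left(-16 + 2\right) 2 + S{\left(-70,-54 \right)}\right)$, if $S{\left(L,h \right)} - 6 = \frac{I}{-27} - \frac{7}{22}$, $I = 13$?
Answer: $- \frac{2017907}{33} \approx -61149.0$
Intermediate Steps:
$S{\left(L,h \right)} = \frac{3089}{594}$ ($S{\left(L,h \right)} = 6 + \left(\frac{13}{-27} - \frac{7}{22}\right) = 6 + \left(13 \left(- \frac{1}{27}\right) - \frac{7}{22}\right) = 6 - \frac{475}{594} = \frac{3089}{594}$)
$\left(1878 + 804\right) \left(\left(-16 + 2\right) 2 + S{\left(-70,-54 \right)}\right) = \left(1878 + 804\right) \left(\left(-16 + 2\right) 2 + \frac{3089}{594}\right) = 2682 \left(\left(-14\right) 2 + \frac{3089}{594}\right) = 2682 \left(-28 + \frac{3089}{594}\right) = 2682 \left(- \frac{13543}{594}\right) = - \frac{2017907}{33}$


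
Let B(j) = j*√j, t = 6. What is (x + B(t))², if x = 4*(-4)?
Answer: 472 - 192*√6 ≈ 1.6980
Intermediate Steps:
B(j) = j^(3/2)
x = -16
(x + B(t))² = (-16 + 6^(3/2))² = (-16 + 6*√6)²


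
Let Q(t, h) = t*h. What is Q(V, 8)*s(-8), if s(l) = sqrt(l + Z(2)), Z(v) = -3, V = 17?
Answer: 136*I*sqrt(11) ≈ 451.06*I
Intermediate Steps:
s(l) = sqrt(-3 + l) (s(l) = sqrt(l - 3) = sqrt(-3 + l))
Q(t, h) = h*t
Q(V, 8)*s(-8) = (8*17)*sqrt(-3 - 8) = 136*sqrt(-11) = 136*(I*sqrt(11)) = 136*I*sqrt(11)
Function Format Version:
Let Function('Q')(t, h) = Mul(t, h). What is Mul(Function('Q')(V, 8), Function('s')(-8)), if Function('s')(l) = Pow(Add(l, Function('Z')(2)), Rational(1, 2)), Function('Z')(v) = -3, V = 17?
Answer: Mul(136, I, Pow(11, Rational(1, 2))) ≈ Mul(451.06, I)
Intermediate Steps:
Function('s')(l) = Pow(Add(-3, l), Rational(1, 2)) (Function('s')(l) = Pow(Add(l, -3), Rational(1, 2)) = Pow(Add(-3, l), Rational(1, 2)))
Function('Q')(t, h) = Mul(h, t)
Mul(Function('Q')(V, 8), Function('s')(-8)) = Mul(Mul(8, 17), Pow(Add(-3, -8), Rational(1, 2))) = Mul(136, Pow(-11, Rational(1, 2))) = Mul(136, Mul(I, Pow(11, Rational(1, 2)))) = Mul(136, I, Pow(11, Rational(1, 2)))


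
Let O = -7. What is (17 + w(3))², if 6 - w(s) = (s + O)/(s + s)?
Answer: 5041/9 ≈ 560.11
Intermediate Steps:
w(s) = 6 - (-7 + s)/(2*s) (w(s) = 6 - (s - 7)/(s + s) = 6 - (-7 + s)/(2*s))
(17 + w(3))² = (17 + (½)*(7 + 11*3)/3)² = (17 + (½)*(⅓)*(7 + 33))² = (17 + (½)*(⅓)*40)² = (17 + 20/3)² = (71/3)² = 5041/9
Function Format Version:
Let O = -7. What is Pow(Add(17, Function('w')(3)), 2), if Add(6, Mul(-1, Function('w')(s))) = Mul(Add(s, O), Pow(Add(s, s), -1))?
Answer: Rational(5041, 9) ≈ 560.11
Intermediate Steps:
Function('w')(s) = Add(6, Mul(Rational(-1, 2), Pow(s, -1), Add(-7, s))) (Function('w')(s) = Add(6, Mul(-1, Mul(Add(s, -7), Pow(Add(s, s), -1)))) = Add(6, Mul(-1, Mul(Add(-7, s), Pow(Mul(2, s), -1)))) = Add(6, Mul(-1, Mul(Add(-7, s), Mul(Rational(1, 2), Pow(s, -1))))) = Add(6, Mul(-1, Mul(Rational(1, 2), Pow(s, -1), Add(-7, s)))) = Add(6, Mul(Rational(-1, 2), Pow(s, -1), Add(-7, s))))
Pow(Add(17, Function('w')(3)), 2) = Pow(Add(17, Mul(Rational(1, 2), Pow(3, -1), Add(7, Mul(11, 3)))), 2) = Pow(Add(17, Mul(Rational(1, 2), Rational(1, 3), Add(7, 33))), 2) = Pow(Add(17, Mul(Rational(1, 2), Rational(1, 3), 40)), 2) = Pow(Add(17, Rational(20, 3)), 2) = Pow(Rational(71, 3), 2) = Rational(5041, 9)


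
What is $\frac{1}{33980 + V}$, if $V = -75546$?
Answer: $- \frac{1}{41566} \approx -2.4058 \cdot 10^{-5}$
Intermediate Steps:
$\frac{1}{33980 + V} = \frac{1}{33980 - 75546} = \frac{1}{-41566} = - \frac{1}{41566}$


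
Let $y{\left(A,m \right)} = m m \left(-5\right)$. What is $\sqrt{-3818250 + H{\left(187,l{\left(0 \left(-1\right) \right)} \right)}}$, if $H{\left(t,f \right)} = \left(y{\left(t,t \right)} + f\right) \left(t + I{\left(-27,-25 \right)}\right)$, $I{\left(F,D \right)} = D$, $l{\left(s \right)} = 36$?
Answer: $6 i \sqrt{892703} \approx 5669.0 i$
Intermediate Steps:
$y{\left(A,m \right)} = - 5 m^{2}$ ($y{\left(A,m \right)} = m^{2} \left(-5\right) = - 5 m^{2}$)
$H{\left(t,f \right)} = \left(-25 + t\right) \left(f - 5 t^{2}\right)$ ($H{\left(t,f \right)} = \left(- 5 t^{2} + f\right) \left(t - 25\right) = \left(f - 5 t^{2}\right) \left(-25 + t\right) = \left(-25 + t\right) \left(f - 5 t^{2}\right)$)
$\sqrt{-3818250 + H{\left(187,l{\left(0 \left(-1\right) \right)} \right)}} = \sqrt{-3818250 + \left(\left(-25\right) 36 - 5 \cdot 187^{3} + 125 \cdot 187^{2} + 36 \cdot 187\right)} = \sqrt{-3818250 + \left(-900 - 32696015 + 125 \cdot 34969 + 6732\right)} = \sqrt{-3818250 + \left(-900 - 32696015 + 4371125 + 6732\right)} = \sqrt{-3818250 - 28319058} = \sqrt{-32137308} = 6 i \sqrt{892703}$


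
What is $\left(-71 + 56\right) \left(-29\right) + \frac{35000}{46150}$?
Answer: $\frac{402205}{923} \approx 435.76$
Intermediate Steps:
$\left(-71 + 56\right) \left(-29\right) + \frac{35000}{46150} = \left(-15\right) \left(-29\right) + 35000 \cdot \frac{1}{46150} = 435 + \frac{700}{923} = \frac{402205}{923}$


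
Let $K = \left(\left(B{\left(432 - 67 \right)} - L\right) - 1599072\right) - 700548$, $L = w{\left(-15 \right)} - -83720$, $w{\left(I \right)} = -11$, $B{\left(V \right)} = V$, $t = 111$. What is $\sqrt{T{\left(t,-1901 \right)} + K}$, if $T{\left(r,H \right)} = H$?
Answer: $3 i \sqrt{264985} \approx 1544.3 i$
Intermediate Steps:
$L = 83709$ ($L = -11 - -83720 = -11 + 83720 = 83709$)
$K = -2382964$ ($K = \left(\left(\left(432 - 67\right) - 83709\right) - 1599072\right) - 700548 = \left(\left(365 - 83709\right) - 1599072\right) - 700548 = \left(-83344 - 1599072\right) - 700548 = -1682416 - 700548 = -2382964$)
$\sqrt{T{\left(t,-1901 \right)} + K} = \sqrt{-1901 - 2382964} = \sqrt{-2384865} = 3 i \sqrt{264985}$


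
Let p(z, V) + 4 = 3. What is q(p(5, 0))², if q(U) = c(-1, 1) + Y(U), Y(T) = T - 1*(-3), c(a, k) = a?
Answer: 1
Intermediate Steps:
p(z, V) = -1 (p(z, V) = -4 + 3 = -1)
Y(T) = 3 + T (Y(T) = T + 3 = 3 + T)
q(U) = 2 + U (q(U) = -1 + (3 + U) = 2 + U)
q(p(5, 0))² = (2 - 1)² = 1² = 1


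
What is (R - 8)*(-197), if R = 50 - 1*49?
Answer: 1379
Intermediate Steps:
R = 1 (R = 50 - 49 = 1)
(R - 8)*(-197) = (1 - 8)*(-197) = -7*(-197) = 1379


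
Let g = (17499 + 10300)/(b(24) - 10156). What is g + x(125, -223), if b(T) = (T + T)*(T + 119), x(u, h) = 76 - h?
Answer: 956509/3292 ≈ 290.56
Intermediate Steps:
b(T) = 2*T*(119 + T) (b(T) = (2*T)*(119 + T) = 2*T*(119 + T))
g = -27799/3292 (g = (17499 + 10300)/(2*24*(119 + 24) - 10156) = 27799/(2*24*143 - 10156) = 27799/(6864 - 10156) = 27799/(-3292) = 27799*(-1/3292) = -27799/3292 ≈ -8.4444)
g + x(125, -223) = -27799/3292 + (76 - 1*(-223)) = -27799/3292 + (76 + 223) = -27799/3292 + 299 = 956509/3292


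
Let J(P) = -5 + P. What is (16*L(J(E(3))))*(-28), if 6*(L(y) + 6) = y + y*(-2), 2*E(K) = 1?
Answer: 2352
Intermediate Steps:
E(K) = 1/2 (E(K) = (1/2)*1 = 1/2)
L(y) = -6 - y/6 (L(y) = -6 + (y + y*(-2))/6 = -6 + (y - 2*y)/6 = -6 + (-y)/6 = -6 - y/6)
(16*L(J(E(3))))*(-28) = (16*(-6 - (-5 + 1/2)/6))*(-28) = (16*(-6 - 1/6*(-9/2)))*(-28) = (16*(-6 + 3/4))*(-28) = (16*(-21/4))*(-28) = -84*(-28) = 2352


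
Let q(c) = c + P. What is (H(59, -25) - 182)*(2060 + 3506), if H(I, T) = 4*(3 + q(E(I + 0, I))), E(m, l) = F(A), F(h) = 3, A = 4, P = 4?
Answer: -790372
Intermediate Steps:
E(m, l) = 3
q(c) = 4 + c (q(c) = c + 4 = 4 + c)
H(I, T) = 40 (H(I, T) = 4*(3 + (4 + 3)) = 4*(3 + 7) = 4*10 = 40)
(H(59, -25) - 182)*(2060 + 3506) = (40 - 182)*(2060 + 3506) = -142*5566 = -790372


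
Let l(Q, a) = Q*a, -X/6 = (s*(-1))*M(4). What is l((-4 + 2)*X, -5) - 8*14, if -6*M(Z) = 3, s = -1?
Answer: -82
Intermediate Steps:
M(Z) = -½ (M(Z) = -⅙*3 = -½)
X = 3 (X = -6*(-1*(-1))*(-1)/2 = -6*(-1)/2 = -6*(-½) = 3)
l((-4 + 2)*X, -5) - 8*14 = ((-4 + 2)*3)*(-5) - 8*14 = -2*3*(-5) - 112 = -6*(-5) - 112 = 30 - 112 = -82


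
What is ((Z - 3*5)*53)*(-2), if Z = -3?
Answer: 1908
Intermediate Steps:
((Z - 3*5)*53)*(-2) = ((-3 - 3*5)*53)*(-2) = ((-3 - 15)*53)*(-2) = -18*53*(-2) = -954*(-2) = 1908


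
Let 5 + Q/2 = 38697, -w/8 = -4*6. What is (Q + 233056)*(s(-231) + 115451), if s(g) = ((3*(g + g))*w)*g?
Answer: 19119168552120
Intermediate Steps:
w = 192 (w = -(-32)*6 = -8*(-24) = 192)
Q = 77384 (Q = -10 + 2*38697 = -10 + 77394 = 77384)
s(g) = 1152*g² (s(g) = ((3*(g + g))*192)*g = ((3*(2*g))*192)*g = ((6*g)*192)*g = (1152*g)*g = 1152*g²)
(Q + 233056)*(s(-231) + 115451) = (77384 + 233056)*(1152*(-231)² + 115451) = 310440*(1152*53361 + 115451) = 310440*(61471872 + 115451) = 310440*61587323 = 19119168552120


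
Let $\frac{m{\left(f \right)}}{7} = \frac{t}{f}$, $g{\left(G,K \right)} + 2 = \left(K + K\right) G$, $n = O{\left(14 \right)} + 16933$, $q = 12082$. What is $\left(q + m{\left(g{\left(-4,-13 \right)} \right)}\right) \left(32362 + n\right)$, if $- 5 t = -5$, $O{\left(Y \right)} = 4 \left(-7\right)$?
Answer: $\frac{60715222057}{102} \approx 5.9525 \cdot 10^{8}$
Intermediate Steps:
$O{\left(Y \right)} = -28$
$t = 1$ ($t = \left(- \frac{1}{5}\right) \left(-5\right) = 1$)
$n = 16905$ ($n = -28 + 16933 = 16905$)
$g{\left(G,K \right)} = -2 + 2 G K$ ($g{\left(G,K \right)} = -2 + \left(K + K\right) G = -2 + 2 K G = -2 + 2 G K$)
$m{\left(f \right)} = \frac{7}{f}$ ($m{\left(f \right)} = 7 \cdot 1 \frac{1}{f} = \frac{7}{f}$)
$\left(q + m{\left(g{\left(-4,-13 \right)} \right)}\right) \left(32362 + n\right) = \left(12082 + \frac{7}{-2 + 2 \left(-4\right) \left(-13\right)}\right) \left(32362 + 16905\right) = \left(12082 + \frac{7}{-2 + 104}\right) 49267 = \left(12082 + \frac{7}{102}\right) 49267 = \frac{1232371}{102} \cdot 49267 = \frac{60715222057}{102}$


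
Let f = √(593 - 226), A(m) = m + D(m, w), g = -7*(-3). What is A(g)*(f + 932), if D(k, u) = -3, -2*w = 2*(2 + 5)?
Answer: 16776 + 18*√367 ≈ 17121.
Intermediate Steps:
w = -7 (w = -(2 + 5) = -7 ≈ -7.0000)
g = 21
A(m) = -3 + m (A(m) = m - 3 = -3 + m)
f = √367 ≈ 19.157
A(g)*(f + 932) = (-3 + 21)*(√367 + 932) = 18*(932 + √367) = 16776 + 18*√367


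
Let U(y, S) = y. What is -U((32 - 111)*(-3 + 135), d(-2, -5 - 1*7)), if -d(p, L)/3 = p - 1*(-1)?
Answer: 10428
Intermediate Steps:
d(p, L) = -3 - 3*p (d(p, L) = -3*(p - 1*(-1)) = -3*(p + 1) = -3*(1 + p) = -3 - 3*p)
-U((32 - 111)*(-3 + 135), d(-2, -5 - 1*7)) = -(32 - 111)*(-3 + 135) = -(-79)*132 = -1*(-10428) = 10428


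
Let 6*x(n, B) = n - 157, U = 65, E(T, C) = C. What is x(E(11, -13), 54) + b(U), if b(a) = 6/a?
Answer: -5507/195 ≈ -28.241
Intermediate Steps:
x(n, B) = -157/6 + n/6 (x(n, B) = (n - 157)/6 = (-157 + n)/6 = -157/6 + n/6)
x(E(11, -13), 54) + b(U) = (-157/6 + (⅙)*(-13)) + 6/65 = (-157/6 - 13/6) + 6*(1/65) = -85/3 + 6/65 = -5507/195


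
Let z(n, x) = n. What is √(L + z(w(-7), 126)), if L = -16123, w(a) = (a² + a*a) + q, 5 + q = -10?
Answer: 2*I*√4010 ≈ 126.65*I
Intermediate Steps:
q = -15 (q = -5 - 10 = -15)
w(a) = -15 + 2*a² (w(a) = (a² + a*a) - 15 = (a² + a²) - 15 = 2*a² - 15 = -15 + 2*a²)
√(L + z(w(-7), 126)) = √(-16123 + (-15 + 2*(-7)²)) = √(-16123 + (-15 + 2*49)) = √(-16123 + (-15 + 98)) = √(-16123 + 83) = √(-16040) = 2*I*√4010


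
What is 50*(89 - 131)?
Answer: -2100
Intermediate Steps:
50*(89 - 131) = 50*(-42) = -2100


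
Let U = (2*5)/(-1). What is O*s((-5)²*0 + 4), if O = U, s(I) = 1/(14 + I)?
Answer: -5/9 ≈ -0.55556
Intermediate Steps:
U = -10 (U = 10*(-1) = -10)
O = -10
O*s((-5)²*0 + 4) = -10/(14 + ((-5)²*0 + 4)) = -10/(14 + (25*0 + 4)) = -10/(14 + (0 + 4)) = -10/(14 + 4) = -10/18 = -10*1/18 = -5/9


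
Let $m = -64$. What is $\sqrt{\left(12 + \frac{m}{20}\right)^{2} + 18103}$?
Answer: $\frac{\sqrt{454511}}{5} \approx 134.83$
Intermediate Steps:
$\sqrt{\left(12 + \frac{m}{20}\right)^{2} + 18103} = \sqrt{\left(12 - \frac{64}{20}\right)^{2} + 18103} = \sqrt{\left(12 - \frac{16}{5}\right)^{2} + 18103} = \sqrt{\left(\frac{44}{5}\right)^{2} + 18103} = \sqrt{\frac{1936}{25} + 18103} = \sqrt{\frac{454511}{25}} = \frac{\sqrt{454511}}{5}$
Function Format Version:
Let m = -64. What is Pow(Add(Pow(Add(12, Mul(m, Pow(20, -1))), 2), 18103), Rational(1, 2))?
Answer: Mul(Rational(1, 5), Pow(454511, Rational(1, 2))) ≈ 134.83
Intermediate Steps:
Pow(Add(Pow(Add(12, Mul(m, Pow(20, -1))), 2), 18103), Rational(1, 2)) = Pow(Add(Pow(Add(12, Mul(-64, Pow(20, -1))), 2), 18103), Rational(1, 2)) = Pow(Add(Pow(Add(12, Mul(-64, Rational(1, 20))), 2), 18103), Rational(1, 2)) = Pow(Add(Pow(Add(12, Rational(-16, 5)), 2), 18103), Rational(1, 2)) = Pow(Add(Pow(Rational(44, 5), 2), 18103), Rational(1, 2)) = Pow(Add(Rational(1936, 25), 18103), Rational(1, 2)) = Pow(Rational(454511, 25), Rational(1, 2)) = Mul(Rational(1, 5), Pow(454511, Rational(1, 2)))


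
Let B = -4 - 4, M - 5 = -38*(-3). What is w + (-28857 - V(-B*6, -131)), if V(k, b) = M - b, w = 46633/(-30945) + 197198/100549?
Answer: -90564691256542/3111488805 ≈ -29107.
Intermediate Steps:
M = 119 (M = 5 - 38*(-3) = 5 + 114 = 119)
w = 1413390593/3111488805 (w = 46633*(-1/30945) + 197198*(1/100549) = -46633/30945 + 197198/100549 = 1413390593/3111488805 ≈ 0.45425)
B = -8
V(k, b) = 119 - b
w + (-28857 - V(-B*6, -131)) = 1413390593/3111488805 + (-28857 - (119 - 1*(-131))) = 1413390593/3111488805 + (-28857 - (119 + 131)) = 1413390593/3111488805 + (-28857 - 1*250) = 1413390593/3111488805 + (-28857 - 250) = 1413390593/3111488805 - 29107 = -90564691256542/3111488805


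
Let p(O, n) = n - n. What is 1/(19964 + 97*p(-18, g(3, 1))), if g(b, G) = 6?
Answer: 1/19964 ≈ 5.0090e-5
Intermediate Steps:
p(O, n) = 0
1/(19964 + 97*p(-18, g(3, 1))) = 1/(19964 + 97*0) = 1/(19964 + 0) = 1/19964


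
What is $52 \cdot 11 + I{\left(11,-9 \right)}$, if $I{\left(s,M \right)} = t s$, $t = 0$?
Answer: $572$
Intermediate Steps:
$I{\left(s,M \right)} = 0$ ($I{\left(s,M \right)} = 0 s = 0$)
$52 \cdot 11 + I{\left(11,-9 \right)} = 52 \cdot 11 + 0 = 572 + 0 = 572$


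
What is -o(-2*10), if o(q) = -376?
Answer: 376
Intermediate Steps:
-o(-2*10) = -1*(-376) = 376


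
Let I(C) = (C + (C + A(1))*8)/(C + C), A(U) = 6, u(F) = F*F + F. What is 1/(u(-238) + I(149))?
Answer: 298/16810377 ≈ 1.7727e-5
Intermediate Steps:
u(F) = F + F² (u(F) = F² + F = F + F²)
I(C) = (48 + 9*C)/(2*C) (I(C) = (C + (C + 6)*8)/(C + C) = (C + (6 + C)*8)/((2*C)) = (C + (48 + 8*C))*(1/(2*C)) = (48 + 9*C)*(1/(2*C)) = (48 + 9*C)/(2*C))
1/(u(-238) + I(149)) = 1/(-238*(1 - 238) + (9/2 + 24/149)) = 1/(-238*(-237) + (9/2 + 24*(1/149))) = 1/(56406 + (9/2 + 24/149)) = 1/(56406 + 1389/298) = 1/(16810377/298) = 298/16810377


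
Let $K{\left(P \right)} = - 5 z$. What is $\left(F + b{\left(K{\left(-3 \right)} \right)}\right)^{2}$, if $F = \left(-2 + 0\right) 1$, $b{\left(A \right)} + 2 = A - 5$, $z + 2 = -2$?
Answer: $121$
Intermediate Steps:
$z = -4$ ($z = -2 - 2 = -4$)
$K{\left(P \right)} = 20$ ($K{\left(P \right)} = \left(-5\right) \left(-4\right) = 20$)
$b{\left(A \right)} = -7 + A$ ($b{\left(A \right)} = -2 + \left(A - 5\right) = -2 + \left(-5 + A\right) = -7 + A$)
$F = -2$ ($F = \left(-2\right) 1 = -2$)
$\left(F + b{\left(K{\left(-3 \right)} \right)}\right)^{2} = \left(-2 + \left(-7 + 20\right)\right)^{2} = \left(-2 + 13\right)^{2} = 11^{2} = 121$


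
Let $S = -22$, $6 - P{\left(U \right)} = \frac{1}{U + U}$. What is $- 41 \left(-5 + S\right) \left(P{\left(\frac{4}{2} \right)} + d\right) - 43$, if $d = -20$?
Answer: $- \frac{63271}{4} \approx -15818.0$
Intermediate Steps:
$P{\left(U \right)} = 6 - \frac{1}{2 U}$ ($P{\left(U \right)} = 6 - \frac{1}{U + U} = 6 - \frac{1}{2 U}$)
$- 41 \left(-5 + S\right) \left(P{\left(\frac{4}{2} \right)} + d\right) - 43 = - 41 \left(-5 - 22\right) \left(\left(6 - \frac{1}{2 \cdot \frac{4}{2}}\right) - 20\right) - 43 = - 41 \left(- 27 \left(\left(6 - \frac{1}{2 \cdot 4 \cdot \frac{1}{2}}\right) - 20\right)\right) - 43 = - 41 \left(- 27 \left(\left(6 - \frac{1}{2 \cdot 2}\right) - 20\right)\right) - 43 = - 41 \left(- 27 \left(\left(6 - \frac{1}{4}\right) - 20\right)\right) - 43 = - 41 \left(- 27 \left(\frac{23}{4} - 20\right)\right) - 43 = - 41 \left(\left(-27\right) \left(- \frac{57}{4}\right)\right) - 43 = \left(-41\right) \frac{1539}{4} - 43 = - \frac{63099}{4} - 43 = - \frac{63271}{4}$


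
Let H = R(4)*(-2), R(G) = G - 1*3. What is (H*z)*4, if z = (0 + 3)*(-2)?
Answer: 48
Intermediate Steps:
R(G) = -3 + G (R(G) = G - 3 = -3 + G)
z = -6 (z = 3*(-2) = -6)
H = -2 (H = (-3 + 4)*(-2) = 1*(-2) = -2)
(H*z)*4 = -2*(-6)*4 = 12*4 = 48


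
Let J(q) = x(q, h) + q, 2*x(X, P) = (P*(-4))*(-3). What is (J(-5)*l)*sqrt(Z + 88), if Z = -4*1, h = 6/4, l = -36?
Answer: -288*sqrt(21) ≈ -1319.8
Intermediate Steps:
h = 3/2 (h = 6*(1/4) = 3/2 ≈ 1.5000)
x(X, P) = 6*P (x(X, P) = ((P*(-4))*(-3))/2 = (-4*P*(-3))/2 = (12*P)/2 = 6*P)
Z = -4
J(q) = 9 + q (J(q) = 6*(3/2) + q = 9 + q)
(J(-5)*l)*sqrt(Z + 88) = ((9 - 5)*(-36))*sqrt(-4 + 88) = (4*(-36))*sqrt(84) = -288*sqrt(21)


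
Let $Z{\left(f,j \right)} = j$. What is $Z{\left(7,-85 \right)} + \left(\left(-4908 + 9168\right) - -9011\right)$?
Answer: $13186$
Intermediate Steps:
$Z{\left(7,-85 \right)} + \left(\left(-4908 + 9168\right) - -9011\right) = -85 + \left(\left(-4908 + 9168\right) - -9011\right) = -85 + \left(4260 + 9011\right) = -85 + 13271 = 13186$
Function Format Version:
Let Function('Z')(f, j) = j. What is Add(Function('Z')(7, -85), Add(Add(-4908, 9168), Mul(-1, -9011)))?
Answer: 13186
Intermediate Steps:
Add(Function('Z')(7, -85), Add(Add(-4908, 9168), Mul(-1, -9011))) = Add(-85, Add(Add(-4908, 9168), Mul(-1, -9011))) = Add(-85, Add(4260, 9011)) = Add(-85, 13271) = 13186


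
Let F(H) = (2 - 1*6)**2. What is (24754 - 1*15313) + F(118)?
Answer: 9457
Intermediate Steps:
F(H) = 16 (F(H) = (2 - 6)**2 = (-4)**2 = 16)
(24754 - 1*15313) + F(118) = (24754 - 1*15313) + 16 = (24754 - 15313) + 16 = 9441 + 16 = 9457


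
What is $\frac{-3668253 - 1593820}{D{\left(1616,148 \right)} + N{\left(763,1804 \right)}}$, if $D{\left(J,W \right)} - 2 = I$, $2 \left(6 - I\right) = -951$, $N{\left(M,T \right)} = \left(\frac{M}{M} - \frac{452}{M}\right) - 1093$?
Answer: $\frac{8029923398}{929475} \approx 8639.2$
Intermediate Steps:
$N{\left(M,T \right)} = -1092 - \frac{452}{M}$ ($N{\left(M,T \right)} = \left(1 - \frac{452}{M}\right) - 1093 = -1092 - \frac{452}{M}$)
$I = \frac{963}{2}$ ($I = 6 - - \frac{951}{2} = 6 + \frac{951}{2} = \frac{963}{2} \approx 481.5$)
$D{\left(J,W \right)} = \frac{967}{2}$ ($D{\left(J,W \right)} = 2 + \frac{963}{2} = \frac{967}{2}$)
$\frac{-3668253 - 1593820}{D{\left(1616,148 \right)} + N{\left(763,1804 \right)}} = \frac{-3668253 - 1593820}{\frac{967}{2} - \left(1092 + \frac{452}{763}\right)} = - \frac{5262073}{\frac{967}{2} - \frac{833648}{763}} = - \frac{5262073}{- \frac{929475}{1526}} = \left(-5262073\right) \left(- \frac{1526}{929475}\right) = \frac{8029923398}{929475}$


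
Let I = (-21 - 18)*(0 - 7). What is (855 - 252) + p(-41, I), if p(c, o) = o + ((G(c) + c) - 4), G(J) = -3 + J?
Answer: 787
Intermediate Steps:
I = 273 (I = -39*(-7) = 273)
p(c, o) = -7 + o + 2*c (p(c, o) = o + (((-3 + c) + c) - 4) = o + ((-3 + 2*c) - 4) = o + (-7 + 2*c) = -7 + o + 2*c)
(855 - 252) + p(-41, I) = (855 - 252) + (-7 + 273 + 2*(-41)) = 603 + (-7 + 273 - 82) = 603 + 184 = 787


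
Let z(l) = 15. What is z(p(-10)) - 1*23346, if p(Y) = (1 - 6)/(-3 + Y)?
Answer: -23331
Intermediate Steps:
p(Y) = -5/(-3 + Y)
z(p(-10)) - 1*23346 = 15 - 1*23346 = 15 - 23346 = -23331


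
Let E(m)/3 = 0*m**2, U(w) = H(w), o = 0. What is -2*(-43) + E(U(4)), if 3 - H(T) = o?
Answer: 86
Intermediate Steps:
H(T) = 3 (H(T) = 3 - 1*0 = 3 + 0 = 3)
U(w) = 3
E(m) = 0 (E(m) = 3*(0*m**2) = 3*0 = 0)
-2*(-43) + E(U(4)) = -2*(-43) + 0 = 86 + 0 = 86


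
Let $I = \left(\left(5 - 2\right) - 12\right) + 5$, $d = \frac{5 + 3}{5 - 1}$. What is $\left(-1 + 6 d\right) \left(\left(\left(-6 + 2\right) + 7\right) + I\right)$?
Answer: $-11$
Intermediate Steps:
$d = 2$ ($d = \frac{8}{4} = 8 \cdot \frac{1}{4} = 2$)
$I = -4$ ($I = \left(\left(5 - 2\right) - 12\right) + 5 = \left(3 - 12\right) + 5 = -9 + 5 = -4$)
$\left(-1 + 6 d\right) \left(\left(\left(-6 + 2\right) + 7\right) + I\right) = \left(-1 + 6 \cdot 2\right) \left(\left(\left(-6 + 2\right) + 7\right) - 4\right) = \left(-1 + 12\right) \left(\left(-4 + 7\right) - 4\right) = 11 \left(3 - 4\right) = 11 \left(-1\right) = -11$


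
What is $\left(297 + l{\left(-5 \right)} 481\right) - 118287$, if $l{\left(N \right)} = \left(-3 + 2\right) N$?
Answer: $-115585$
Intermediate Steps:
$l{\left(N \right)} = - N$
$\left(297 + l{\left(-5 \right)} 481\right) - 118287 = \left(297 + \left(-1\right) \left(-5\right) 481\right) - 118287 = \left(297 + 5 \cdot 481\right) - 118287 = \left(297 + 2405\right) - 118287 = 2702 - 118287 = -115585$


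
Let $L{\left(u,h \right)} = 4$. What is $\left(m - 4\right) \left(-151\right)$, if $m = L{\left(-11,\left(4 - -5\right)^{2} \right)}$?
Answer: $0$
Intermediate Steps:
$m = 4$
$\left(m - 4\right) \left(-151\right) = \left(4 - 4\right) \left(-151\right) = 0 \left(-151\right) = 0$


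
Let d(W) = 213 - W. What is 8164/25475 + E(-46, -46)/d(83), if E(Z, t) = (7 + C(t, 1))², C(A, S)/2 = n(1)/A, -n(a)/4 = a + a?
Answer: 19831227/26952550 ≈ 0.73578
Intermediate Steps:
n(a) = -8*a (n(a) = -4*(a + a) = -8*a)
C(A, S) = -16/A (C(A, S) = 2*((-8*1)/A) = 2*(-8/A) = -16/A)
E(Z, t) = (7 - 16/t)²
8164/25475 + E(-46, -46)/d(83) = 8164/25475 + ((-16 + 7*(-46))²/(-46)²)/(213 - 1*83) = 8164*(1/25475) + ((-16 - 322)²/2116)/(213 - 83) = 8164/25475 + ((1/2116)*(-338)²)/130 = 8164/25475 + ((1/2116)*114244)*(1/130) = 8164/25475 + (28561/529)*(1/130) = 8164/25475 + 2197/5290 = 19831227/26952550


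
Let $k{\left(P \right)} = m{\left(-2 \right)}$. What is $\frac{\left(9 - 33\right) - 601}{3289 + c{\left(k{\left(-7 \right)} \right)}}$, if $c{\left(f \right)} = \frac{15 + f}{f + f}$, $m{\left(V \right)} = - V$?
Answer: $- \frac{2500}{13173} \approx -0.18978$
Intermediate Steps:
$k{\left(P \right)} = 2$ ($k{\left(P \right)} = \left(-1\right) \left(-2\right) = 2$)
$c{\left(f \right)} = \frac{15 + f}{2 f}$
$\frac{\left(9 - 33\right) - 601}{3289 + c{\left(k{\left(-7 \right)} \right)}} = \frac{\left(9 - 33\right) - 601}{3289 + \frac{15 + 2}{2 \cdot 2}} = \frac{\left(9 - 33\right) - 601}{3289 + \frac{1}{2} \cdot \frac{1}{2} \cdot 17} = \frac{-24 - 601}{3289 + \frac{17}{4}} = - \frac{625}{\frac{13173}{4}} = \left(-625\right) \frac{4}{13173} = - \frac{2500}{13173}$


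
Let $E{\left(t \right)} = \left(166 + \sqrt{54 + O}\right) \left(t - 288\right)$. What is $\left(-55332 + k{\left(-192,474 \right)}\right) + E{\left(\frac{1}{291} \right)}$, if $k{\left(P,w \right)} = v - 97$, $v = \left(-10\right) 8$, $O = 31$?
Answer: $- \frac{30065081}{291} - \frac{83807 \sqrt{85}}{291} \approx -1.0597 \cdot 10^{5}$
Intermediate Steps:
$v = -80$
$k{\left(P,w \right)} = -177$ ($k{\left(P,w \right)} = -80 - 97 = -177$)
$E{\left(t \right)} = \left(-288 + t\right) \left(166 + \sqrt{85}\right)$ ($E{\left(t \right)} = \left(166 + \sqrt{54 + 31}\right) \left(t - 288\right) = \left(166 + \sqrt{85}\right) \left(-288 + t\right) = \left(-288 + t\right) \left(166 + \sqrt{85}\right)$)
$\left(-55332 + k{\left(-192,474 \right)}\right) + E{\left(\frac{1}{291} \right)} = \left(-55332 - 177\right) - \left(47808 - \frac{166}{291} + 288 \sqrt{85} - \frac{\sqrt{85}}{291}\right) = -55509 + \left(-47808 - 288 \sqrt{85} + 166 \cdot \frac{1}{291} + \frac{\sqrt{85}}{291}\right) = -55509 + \left(-47808 - 288 \sqrt{85} + \frac{166}{291} + \frac{\sqrt{85}}{291}\right) = -55509 - \left(\frac{13911962}{291} + \frac{83807 \sqrt{85}}{291}\right) = - \frac{30065081}{291} - \frac{83807 \sqrt{85}}{291}$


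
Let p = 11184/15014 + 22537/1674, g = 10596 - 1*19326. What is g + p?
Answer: -3533190383/405378 ≈ -8715.8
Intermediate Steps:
g = -8730 (g = 10596 - 19326 = -8730)
p = 5759557/405378 (p = 11184*(1/15014) + 22537*(1/1674) = 5592/7507 + 727/54 = 5759557/405378 ≈ 14.208)
g + p = -8730 + 5759557/405378 = -3533190383/405378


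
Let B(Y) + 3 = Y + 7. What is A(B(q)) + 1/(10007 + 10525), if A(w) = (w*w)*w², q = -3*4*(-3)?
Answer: 52561920001/20532 ≈ 2.5600e+6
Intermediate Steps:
q = 36 (q = -12*(-3) = 36)
B(Y) = 4 + Y (B(Y) = -3 + (Y + 7) = -3 + (7 + Y) = 4 + Y)
A(w) = w⁴ (A(w) = w²*w² = w⁴)
A(B(q)) + 1/(10007 + 10525) = (4 + 36)⁴ + 1/(10007 + 10525) = 40⁴ + 1/20532 = 2560000 + 1/20532 = 52561920001/20532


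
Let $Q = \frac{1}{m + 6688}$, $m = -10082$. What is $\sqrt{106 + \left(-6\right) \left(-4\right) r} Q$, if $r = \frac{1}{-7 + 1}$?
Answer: $- \frac{\sqrt{102}}{3394} \approx -0.0029757$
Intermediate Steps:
$r = - \frac{1}{6}$ ($r = \frac{1}{-6} = - \frac{1}{6} \approx -0.16667$)
$Q = - \frac{1}{3394}$ ($Q = \frac{1}{-10082 + 6688} = \frac{1}{-3394} = - \frac{1}{3394} \approx -0.00029464$)
$\sqrt{106 + \left(-6\right) \left(-4\right) r} Q = \sqrt{106 + \left(-6\right) \left(-4\right) \left(- \frac{1}{6}\right)} \left(- \frac{1}{3394}\right) = \sqrt{106 + 24 \left(- \frac{1}{6}\right)} \left(- \frac{1}{3394}\right) = \sqrt{106 - 4} \left(- \frac{1}{3394}\right) = \sqrt{102} \left(- \frac{1}{3394}\right) = - \frac{\sqrt{102}}{3394}$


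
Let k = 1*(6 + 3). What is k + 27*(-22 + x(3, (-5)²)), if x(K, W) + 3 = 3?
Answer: -585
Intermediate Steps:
x(K, W) = 0 (x(K, W) = -3 + 3 = 0)
k = 9 (k = 1*9 = 9)
k + 27*(-22 + x(3, (-5)²)) = 9 + 27*(-22 + 0) = 9 + 27*(-22) = 9 - 594 = -585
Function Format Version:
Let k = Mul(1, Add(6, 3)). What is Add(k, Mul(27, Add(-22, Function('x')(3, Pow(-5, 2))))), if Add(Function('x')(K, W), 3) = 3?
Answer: -585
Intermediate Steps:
Function('x')(K, W) = 0 (Function('x')(K, W) = Add(-3, 3) = 0)
k = 9 (k = Mul(1, 9) = 9)
Add(k, Mul(27, Add(-22, Function('x')(3, Pow(-5, 2))))) = Add(9, Mul(27, Add(-22, 0))) = Add(9, Mul(27, -22)) = Add(9, -594) = -585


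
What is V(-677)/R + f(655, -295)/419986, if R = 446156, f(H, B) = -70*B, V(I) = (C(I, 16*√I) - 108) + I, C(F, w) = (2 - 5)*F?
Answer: 347729427/6692116922 ≈ 0.051961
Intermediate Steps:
C(F, w) = -3*F
V(I) = -108 - 2*I (V(I) = (-3*I - 108) + I = (-108 - 3*I) + I = -108 - 2*I)
V(-677)/R + f(655, -295)/419986 = (-108 - 2*(-677))/446156 - 70*(-295)/419986 = (-108 + 1354)*(1/446156) + 20650*(1/419986) = 1246*(1/446156) + 1475/29999 = 623/223078 + 1475/29999 = 347729427/6692116922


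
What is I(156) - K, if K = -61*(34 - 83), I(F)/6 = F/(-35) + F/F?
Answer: -105341/35 ≈ -3009.7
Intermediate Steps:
I(F) = 6 - 6*F/35 (I(F) = 6*(F/(-35) + F/F) = 6*(F*(-1/35) + 1) = 6*(-F/35 + 1) = 6*(1 - F/35) = 6 - 6*F/35)
K = 2989 (K = -61*(-49) = 2989)
I(156) - K = (6 - 6/35*156) - 1*2989 = (6 - 936/35) - 2989 = -726/35 - 2989 = -105341/35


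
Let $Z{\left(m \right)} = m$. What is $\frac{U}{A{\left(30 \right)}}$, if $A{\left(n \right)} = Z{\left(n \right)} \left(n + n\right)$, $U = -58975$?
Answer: $- \frac{2359}{72} \approx -32.764$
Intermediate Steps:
$A{\left(n \right)} = 2 n^{2}$ ($A{\left(n \right)} = n \left(n + n\right) = n 2 n = 2 n^{2}$)
$\frac{U}{A{\left(30 \right)}} = - \frac{58975}{2 \cdot 30^{2}} = - \frac{58975}{2 \cdot 900} = - \frac{58975}{1800} = \left(-58975\right) \frac{1}{1800} = - \frac{2359}{72}$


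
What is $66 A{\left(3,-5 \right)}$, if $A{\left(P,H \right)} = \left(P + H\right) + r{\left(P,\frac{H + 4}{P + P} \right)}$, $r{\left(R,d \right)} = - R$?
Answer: $-330$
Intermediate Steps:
$A{\left(P,H \right)} = H$ ($A{\left(P,H \right)} = \left(P + H\right) - P = \left(H + P\right) - P = H$)
$66 A{\left(3,-5 \right)} = 66 \left(-5\right) = -330$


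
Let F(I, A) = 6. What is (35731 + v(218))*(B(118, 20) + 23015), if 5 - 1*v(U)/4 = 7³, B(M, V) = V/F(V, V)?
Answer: 2374041845/3 ≈ 7.9135e+8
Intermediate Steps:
B(M, V) = V/6
v(U) = -1352 (v(U) = 20 - 4*7³ = 20 - 4*343 = 20 - 1372 = -1352)
(35731 + v(218))*(B(118, 20) + 23015) = (35731 - 1352)*((⅙)*20 + 23015) = 34379*(10/3 + 23015) = 34379*(69055/3) = 2374041845/3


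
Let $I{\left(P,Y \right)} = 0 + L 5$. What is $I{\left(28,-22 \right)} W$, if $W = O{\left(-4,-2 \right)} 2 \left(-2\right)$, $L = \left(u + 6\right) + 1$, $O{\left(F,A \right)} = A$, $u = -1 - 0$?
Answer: $240$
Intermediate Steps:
$u = -1$ ($u = -1 + 0 = -1$)
$L = 6$ ($L = \left(-1 + 6\right) + 1 = 5 + 1 = 6$)
$W = 8$ ($W = \left(-2\right) 2 \left(-2\right) = \left(-4\right) \left(-2\right) = 8$)
$I{\left(P,Y \right)} = 30$ ($I{\left(P,Y \right)} = 0 + 6 \cdot 5 = 0 + 30 = 30$)
$I{\left(28,-22 \right)} W = 30 \cdot 8 = 240$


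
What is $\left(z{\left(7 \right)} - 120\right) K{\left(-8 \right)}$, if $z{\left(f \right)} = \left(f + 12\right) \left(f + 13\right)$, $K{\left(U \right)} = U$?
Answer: $-2080$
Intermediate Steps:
$z{\left(f \right)} = \left(12 + f\right) \left(13 + f\right)$
$\left(z{\left(7 \right)} - 120\right) K{\left(-8 \right)} = \left(\left(156 + 7^{2} + 25 \cdot 7\right) - 120\right) \left(-8\right) = \left(\left(156 + 49 + 175\right) - 120\right) \left(-8\right) = \left(380 - 120\right) \left(-8\right) = 260 \left(-8\right) = -2080$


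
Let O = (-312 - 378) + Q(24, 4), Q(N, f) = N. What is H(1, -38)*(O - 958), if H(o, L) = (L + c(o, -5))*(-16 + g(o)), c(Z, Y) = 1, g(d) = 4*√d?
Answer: -721056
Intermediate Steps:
O = -666 (O = (-312 - 378) + 24 = -690 + 24 = -666)
H(o, L) = (1 + L)*(-16 + 4*√o) (H(o, L) = (L + 1)*(-16 + 4*√o) = (1 + L)*(-16 + 4*√o))
H(1, -38)*(O - 958) = (-16 - 16*(-38) + 4*√1 + 4*(-38)*√1)*(-666 - 958) = (-16 + 608 + 4*1 + 4*(-38)*1)*(-1624) = (-16 + 608 + 4 - 152)*(-1624) = 444*(-1624) = -721056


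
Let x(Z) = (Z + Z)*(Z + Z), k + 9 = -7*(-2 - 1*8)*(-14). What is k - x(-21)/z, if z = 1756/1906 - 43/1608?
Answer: -579851663/195835 ≈ -2960.9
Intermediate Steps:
k = -989 (k = -9 - 7*(-2 - 1*8)*(-14) = -9 - 7*(-2 - 8)*(-14) = -9 - 7*(-10)*(-14) = -9 + 70*(-14) = -9 - 980 = -989)
x(Z) = 4*Z² (x(Z) = (2*Z)*(2*Z) = 4*Z²)
z = 1370845/1532424 (z = 1756*(1/1906) - 43*1/1608 = 878/953 - 43/1608 = 1370845/1532424 ≈ 0.89456)
k - x(-21)/z = -989 - 4*(-21)²/1370845/1532424 = -989 - 4*441*1532424/1370845 = -989 - 1764*1532424/1370845 = -989 - 1*386170848/195835 = -989 - 386170848/195835 = -579851663/195835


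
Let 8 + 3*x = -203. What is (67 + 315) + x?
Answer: 935/3 ≈ 311.67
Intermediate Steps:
x = -211/3 (x = -8/3 + (⅓)*(-203) = -8/3 - 203/3 = -211/3 ≈ -70.333)
(67 + 315) + x = (67 + 315) - 211/3 = 382 - 211/3 = 935/3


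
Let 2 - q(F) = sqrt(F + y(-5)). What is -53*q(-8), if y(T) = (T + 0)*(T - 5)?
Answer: -106 + 53*sqrt(42) ≈ 237.48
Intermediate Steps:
y(T) = T*(-5 + T)
q(F) = 2 - sqrt(50 + F) (q(F) = 2 - sqrt(F - 5*(-5 - 5)) = 2 - sqrt(F - 5*(-10)) = 2 - sqrt(F + 50) = 2 - sqrt(50 + F))
-53*q(-8) = -53*(2 - sqrt(50 - 8)) = -53*(2 - sqrt(42)) = -106 + 53*sqrt(42)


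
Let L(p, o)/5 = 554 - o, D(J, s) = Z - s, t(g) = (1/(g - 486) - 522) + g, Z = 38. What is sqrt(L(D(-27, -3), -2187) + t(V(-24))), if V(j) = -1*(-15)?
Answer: sqrt(2927857047)/471 ≈ 114.88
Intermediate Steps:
V(j) = 15
t(g) = -522 + g + 1/(-486 + g) (t(g) = (1/(-486 + g) - 522) + g = (-522 + 1/(-486 + g)) + g = -522 + g + 1/(-486 + g))
D(J, s) = 38 - s
L(p, o) = 2770 - 5*o (L(p, o) = 5*(554 - o) = 2770 - 5*o)
sqrt(L(D(-27, -3), -2187) + t(V(-24))) = sqrt((2770 - 5*(-2187)) + (253693 + 15**2 - 1008*15)/(-486 + 15)) = sqrt((2770 + 10935) + (253693 + 225 - 15120)/(-471)) = sqrt(13705 - 1/471*238798) = sqrt(13705 - 238798/471) = sqrt(6216257/471) = sqrt(2927857047)/471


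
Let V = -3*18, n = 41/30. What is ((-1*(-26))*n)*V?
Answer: -9594/5 ≈ -1918.8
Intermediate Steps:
n = 41/30 (n = 41*(1/30) = 41/30 ≈ 1.3667)
V = -54
((-1*(-26))*n)*V = (-1*(-26)*(41/30))*(-54) = (26*(41/30))*(-54) = (533/15)*(-54) = -9594/5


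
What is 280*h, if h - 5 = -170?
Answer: -46200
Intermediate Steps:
h = -165 (h = 5 - 170 = -165)
280*h = 280*(-165) = -46200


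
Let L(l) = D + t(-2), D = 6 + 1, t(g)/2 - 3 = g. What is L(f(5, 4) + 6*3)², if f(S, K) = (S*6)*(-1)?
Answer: 81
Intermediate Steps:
t(g) = 6 + 2*g
D = 7
f(S, K) = -6*S (f(S, K) = (6*S)*(-1) = -6*S)
L(l) = 9 (L(l) = 7 + (6 + 2*(-2)) = 7 + (6 - 4) = 7 + 2 = 9)
L(f(5, 4) + 6*3)² = 9² = 81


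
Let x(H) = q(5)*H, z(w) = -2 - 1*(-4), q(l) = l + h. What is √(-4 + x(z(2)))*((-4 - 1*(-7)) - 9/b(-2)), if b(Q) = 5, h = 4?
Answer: 6*√14/5 ≈ 4.4900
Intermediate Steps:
q(l) = 4 + l (q(l) = l + 4 = 4 + l)
z(w) = 2 (z(w) = -2 + 4 = 2)
x(H) = 9*H (x(H) = (4 + 5)*H = 9*H)
√(-4 + x(z(2)))*((-4 - 1*(-7)) - 9/b(-2)) = √(-4 + 9*2)*((-4 - 1*(-7)) - 9/5) = √(-4 + 18)*((-4 + 7) - 9*⅕) = √14*(3 - 9/5) = √14*(6/5) = 6*√14/5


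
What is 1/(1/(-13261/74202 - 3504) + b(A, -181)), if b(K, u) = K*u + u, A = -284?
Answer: 1745081/89388283565 ≈ 1.9522e-5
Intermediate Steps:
b(K, u) = u + K*u
1/(1/(-13261/74202 - 3504) + b(A, -181)) = 1/(1/(-13261/74202 - 3504) - 181*(1 - 284)) = 1/(1/(-13261*1/74202 - 3504) - 181*(-283)) = 1/(1/(-89/498 - 3504) + 51223) = 1/(1/(-1745081/498) + 51223) = 1/(-498/1745081 + 51223) = 1/(89388283565/1745081) = 1745081/89388283565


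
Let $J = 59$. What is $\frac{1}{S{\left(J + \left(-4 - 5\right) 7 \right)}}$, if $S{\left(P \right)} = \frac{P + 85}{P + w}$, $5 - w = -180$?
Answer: $\frac{181}{81} \approx 2.2346$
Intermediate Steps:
$w = 185$ ($w = 5 - -180 = 5 + 180 = 185$)
$S{\left(P \right)} = \frac{85 + P}{185 + P}$ ($S{\left(P \right)} = \frac{P + 85}{P + 185} = \frac{85 + P}{185 + P}$)
$\frac{1}{S{\left(J + \left(-4 - 5\right) 7 \right)}} = \frac{1}{\frac{1}{185 + \left(59 + \left(-4 - 5\right) 7\right)} \left(85 + \left(59 + \left(-4 - 5\right) 7\right)\right)} = \frac{1}{\frac{1}{185 + \left(59 - 63\right)} \left(85 + \left(59 - 63\right)\right)} = \frac{1}{\frac{1}{185 - 4} \left(85 - 4\right)} = \frac{1}{\frac{1}{181} \cdot 81} = \frac{1}{\frac{81}{181}} = \frac{181}{81}$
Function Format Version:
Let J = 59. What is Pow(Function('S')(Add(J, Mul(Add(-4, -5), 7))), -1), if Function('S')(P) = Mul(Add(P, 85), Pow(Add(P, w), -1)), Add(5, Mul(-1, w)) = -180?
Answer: Rational(181, 81) ≈ 2.2346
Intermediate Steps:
w = 185 (w = Add(5, Mul(-1, -180)) = Add(5, 180) = 185)
Function('S')(P) = Mul(Pow(Add(185, P), -1), Add(85, P)) (Function('S')(P) = Mul(Add(P, 85), Pow(Add(P, 185), -1)) = Mul(Add(85, P), Pow(Add(185, P), -1)) = Mul(Pow(Add(185, P), -1), Add(85, P)))
Pow(Function('S')(Add(J, Mul(Add(-4, -5), 7))), -1) = Pow(Mul(Pow(Add(185, Add(59, Mul(Add(-4, -5), 7))), -1), Add(85, Add(59, Mul(Add(-4, -5), 7)))), -1) = Pow(Mul(Pow(Add(185, Add(59, Mul(-9, 7))), -1), Add(85, Add(59, Mul(-9, 7)))), -1) = Pow(Mul(Pow(Add(185, Add(59, -63)), -1), Add(85, Add(59, -63))), -1) = Pow(Mul(Pow(Add(185, -4), -1), Add(85, -4)), -1) = Pow(Mul(Pow(181, -1), 81), -1) = Pow(Mul(Rational(1, 181), 81), -1) = Pow(Rational(81, 181), -1) = Rational(181, 81)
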